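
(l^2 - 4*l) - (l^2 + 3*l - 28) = 28 - 7*l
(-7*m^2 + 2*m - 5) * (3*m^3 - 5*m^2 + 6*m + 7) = -21*m^5 + 41*m^4 - 67*m^3 - 12*m^2 - 16*m - 35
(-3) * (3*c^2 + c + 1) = -9*c^2 - 3*c - 3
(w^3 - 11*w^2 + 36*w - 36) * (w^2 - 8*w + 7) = w^5 - 19*w^4 + 131*w^3 - 401*w^2 + 540*w - 252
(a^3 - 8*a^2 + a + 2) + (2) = a^3 - 8*a^2 + a + 4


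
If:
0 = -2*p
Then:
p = 0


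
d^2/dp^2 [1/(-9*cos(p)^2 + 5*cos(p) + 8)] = (-324*sin(p)^4 + 475*sin(p)^2 - 515*cos(p)/4 + 135*cos(3*p)/4 + 43)/(9*sin(p)^2 + 5*cos(p) - 1)^3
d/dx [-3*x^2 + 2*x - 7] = 2 - 6*x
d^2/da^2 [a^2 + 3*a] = 2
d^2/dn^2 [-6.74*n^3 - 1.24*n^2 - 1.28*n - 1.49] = -40.44*n - 2.48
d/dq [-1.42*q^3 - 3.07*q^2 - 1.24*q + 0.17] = -4.26*q^2 - 6.14*q - 1.24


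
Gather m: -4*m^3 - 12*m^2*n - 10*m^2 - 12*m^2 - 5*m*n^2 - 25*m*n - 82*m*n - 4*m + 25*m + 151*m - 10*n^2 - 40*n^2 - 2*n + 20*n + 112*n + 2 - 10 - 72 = -4*m^3 + m^2*(-12*n - 22) + m*(-5*n^2 - 107*n + 172) - 50*n^2 + 130*n - 80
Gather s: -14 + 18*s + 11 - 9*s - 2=9*s - 5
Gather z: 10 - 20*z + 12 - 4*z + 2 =24 - 24*z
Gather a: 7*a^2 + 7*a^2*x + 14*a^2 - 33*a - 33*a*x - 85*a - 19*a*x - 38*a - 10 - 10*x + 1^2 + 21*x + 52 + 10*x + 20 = a^2*(7*x + 21) + a*(-52*x - 156) + 21*x + 63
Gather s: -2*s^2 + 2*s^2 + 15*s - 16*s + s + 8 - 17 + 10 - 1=0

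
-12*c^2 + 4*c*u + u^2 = (-2*c + u)*(6*c + u)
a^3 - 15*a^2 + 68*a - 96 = (a - 8)*(a - 4)*(a - 3)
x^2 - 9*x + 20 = (x - 5)*(x - 4)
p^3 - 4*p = p*(p - 2)*(p + 2)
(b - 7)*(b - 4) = b^2 - 11*b + 28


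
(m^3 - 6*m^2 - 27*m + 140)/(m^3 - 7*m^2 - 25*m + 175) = (m - 4)/(m - 5)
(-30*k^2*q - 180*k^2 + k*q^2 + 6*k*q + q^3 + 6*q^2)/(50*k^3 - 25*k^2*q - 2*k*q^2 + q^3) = (6*k*q + 36*k + q^2 + 6*q)/(-10*k^2 + 3*k*q + q^2)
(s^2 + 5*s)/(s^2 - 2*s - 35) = s/(s - 7)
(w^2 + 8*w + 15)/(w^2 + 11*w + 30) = (w + 3)/(w + 6)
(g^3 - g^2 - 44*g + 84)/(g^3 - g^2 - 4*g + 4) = (g^2 + g - 42)/(g^2 + g - 2)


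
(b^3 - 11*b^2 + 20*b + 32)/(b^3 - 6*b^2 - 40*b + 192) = (b + 1)/(b + 6)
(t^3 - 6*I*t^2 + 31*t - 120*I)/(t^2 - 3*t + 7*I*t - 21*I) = (t^3 - 6*I*t^2 + 31*t - 120*I)/(t^2 + t*(-3 + 7*I) - 21*I)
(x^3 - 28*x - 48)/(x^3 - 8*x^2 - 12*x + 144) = (x + 2)/(x - 6)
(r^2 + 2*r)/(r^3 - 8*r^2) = (r + 2)/(r*(r - 8))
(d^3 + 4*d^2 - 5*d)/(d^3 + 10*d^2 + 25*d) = (d - 1)/(d + 5)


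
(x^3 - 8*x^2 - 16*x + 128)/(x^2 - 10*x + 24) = (x^2 - 4*x - 32)/(x - 6)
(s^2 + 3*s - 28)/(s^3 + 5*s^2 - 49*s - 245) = (s - 4)/(s^2 - 2*s - 35)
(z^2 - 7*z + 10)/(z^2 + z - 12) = (z^2 - 7*z + 10)/(z^2 + z - 12)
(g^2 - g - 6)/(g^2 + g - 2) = (g - 3)/(g - 1)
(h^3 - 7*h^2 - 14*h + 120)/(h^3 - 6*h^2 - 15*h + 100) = (h - 6)/(h - 5)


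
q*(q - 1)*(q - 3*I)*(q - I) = q^4 - q^3 - 4*I*q^3 - 3*q^2 + 4*I*q^2 + 3*q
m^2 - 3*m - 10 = (m - 5)*(m + 2)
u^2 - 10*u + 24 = (u - 6)*(u - 4)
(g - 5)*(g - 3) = g^2 - 8*g + 15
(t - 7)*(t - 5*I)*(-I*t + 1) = -I*t^3 - 4*t^2 + 7*I*t^2 + 28*t - 5*I*t + 35*I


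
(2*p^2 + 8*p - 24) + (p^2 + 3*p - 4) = 3*p^2 + 11*p - 28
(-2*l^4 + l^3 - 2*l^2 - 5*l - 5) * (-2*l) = 4*l^5 - 2*l^4 + 4*l^3 + 10*l^2 + 10*l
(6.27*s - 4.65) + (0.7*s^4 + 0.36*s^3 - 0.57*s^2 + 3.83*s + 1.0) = 0.7*s^4 + 0.36*s^3 - 0.57*s^2 + 10.1*s - 3.65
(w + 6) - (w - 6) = 12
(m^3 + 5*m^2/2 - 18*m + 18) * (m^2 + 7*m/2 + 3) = m^5 + 6*m^4 - 25*m^3/4 - 75*m^2/2 + 9*m + 54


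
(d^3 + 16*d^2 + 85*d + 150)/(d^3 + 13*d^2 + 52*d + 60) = (d + 5)/(d + 2)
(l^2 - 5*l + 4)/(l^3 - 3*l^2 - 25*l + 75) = (l^2 - 5*l + 4)/(l^3 - 3*l^2 - 25*l + 75)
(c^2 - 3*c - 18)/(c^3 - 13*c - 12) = (c - 6)/(c^2 - 3*c - 4)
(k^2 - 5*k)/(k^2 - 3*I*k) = (k - 5)/(k - 3*I)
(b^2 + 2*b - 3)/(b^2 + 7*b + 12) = (b - 1)/(b + 4)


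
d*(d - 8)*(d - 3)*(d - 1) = d^4 - 12*d^3 + 35*d^2 - 24*d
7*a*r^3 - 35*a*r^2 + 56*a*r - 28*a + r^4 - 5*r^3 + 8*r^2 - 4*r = (7*a + r)*(r - 2)^2*(r - 1)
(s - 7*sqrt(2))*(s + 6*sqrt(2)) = s^2 - sqrt(2)*s - 84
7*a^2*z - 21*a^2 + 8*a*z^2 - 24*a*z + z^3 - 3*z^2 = (a + z)*(7*a + z)*(z - 3)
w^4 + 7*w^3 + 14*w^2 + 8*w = w*(w + 1)*(w + 2)*(w + 4)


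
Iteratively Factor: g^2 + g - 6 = (g + 3)*(g - 2)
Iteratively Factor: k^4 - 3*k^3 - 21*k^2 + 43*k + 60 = (k - 3)*(k^3 - 21*k - 20) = (k - 3)*(k + 4)*(k^2 - 4*k - 5) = (k - 3)*(k + 1)*(k + 4)*(k - 5)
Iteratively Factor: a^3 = (a)*(a^2) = a^2*(a)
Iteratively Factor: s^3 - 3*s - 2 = (s - 2)*(s^2 + 2*s + 1) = (s - 2)*(s + 1)*(s + 1)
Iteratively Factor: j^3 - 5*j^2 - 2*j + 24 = (j - 3)*(j^2 - 2*j - 8) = (j - 3)*(j + 2)*(j - 4)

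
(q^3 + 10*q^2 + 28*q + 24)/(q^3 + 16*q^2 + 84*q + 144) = (q^2 + 4*q + 4)/(q^2 + 10*q + 24)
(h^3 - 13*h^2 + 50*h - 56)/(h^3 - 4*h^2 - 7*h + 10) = (h^3 - 13*h^2 + 50*h - 56)/(h^3 - 4*h^2 - 7*h + 10)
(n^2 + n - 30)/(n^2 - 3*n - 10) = (n + 6)/(n + 2)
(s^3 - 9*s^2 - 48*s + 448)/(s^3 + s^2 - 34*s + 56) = (s^2 - 16*s + 64)/(s^2 - 6*s + 8)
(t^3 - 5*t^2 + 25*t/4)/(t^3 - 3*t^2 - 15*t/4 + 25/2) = t/(t + 2)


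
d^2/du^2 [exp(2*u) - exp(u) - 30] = (4*exp(u) - 1)*exp(u)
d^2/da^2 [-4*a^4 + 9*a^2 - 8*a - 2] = 18 - 48*a^2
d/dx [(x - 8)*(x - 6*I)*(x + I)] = 3*x^2 + x*(-16 - 10*I) + 6 + 40*I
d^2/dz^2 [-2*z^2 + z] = -4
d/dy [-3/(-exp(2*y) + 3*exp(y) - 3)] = (9 - 6*exp(y))*exp(y)/(exp(2*y) - 3*exp(y) + 3)^2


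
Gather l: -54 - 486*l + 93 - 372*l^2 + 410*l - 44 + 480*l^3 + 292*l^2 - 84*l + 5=480*l^3 - 80*l^2 - 160*l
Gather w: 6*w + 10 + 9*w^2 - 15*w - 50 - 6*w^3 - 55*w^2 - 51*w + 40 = -6*w^3 - 46*w^2 - 60*w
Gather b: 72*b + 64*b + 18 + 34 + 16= 136*b + 68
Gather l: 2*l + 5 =2*l + 5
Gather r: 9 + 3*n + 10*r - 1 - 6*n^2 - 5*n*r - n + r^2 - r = -6*n^2 + 2*n + r^2 + r*(9 - 5*n) + 8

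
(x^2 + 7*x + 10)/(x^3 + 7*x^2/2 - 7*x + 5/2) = 2*(x + 2)/(2*x^2 - 3*x + 1)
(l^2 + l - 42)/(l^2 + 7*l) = (l - 6)/l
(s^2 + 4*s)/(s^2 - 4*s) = (s + 4)/(s - 4)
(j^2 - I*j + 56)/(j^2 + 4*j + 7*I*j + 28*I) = (j - 8*I)/(j + 4)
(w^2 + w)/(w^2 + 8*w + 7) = w/(w + 7)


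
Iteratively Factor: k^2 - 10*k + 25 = (k - 5)*(k - 5)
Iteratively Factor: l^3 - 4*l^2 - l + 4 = (l - 1)*(l^2 - 3*l - 4) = (l - 4)*(l - 1)*(l + 1)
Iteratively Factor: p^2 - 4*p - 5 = (p + 1)*(p - 5)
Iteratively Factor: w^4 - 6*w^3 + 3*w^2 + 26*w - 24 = (w - 4)*(w^3 - 2*w^2 - 5*w + 6) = (w - 4)*(w - 3)*(w^2 + w - 2) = (w - 4)*(w - 3)*(w + 2)*(w - 1)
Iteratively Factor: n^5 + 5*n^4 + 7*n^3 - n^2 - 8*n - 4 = (n + 1)*(n^4 + 4*n^3 + 3*n^2 - 4*n - 4) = (n + 1)*(n + 2)*(n^3 + 2*n^2 - n - 2) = (n + 1)^2*(n + 2)*(n^2 + n - 2) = (n + 1)^2*(n + 2)^2*(n - 1)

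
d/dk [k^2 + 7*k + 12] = 2*k + 7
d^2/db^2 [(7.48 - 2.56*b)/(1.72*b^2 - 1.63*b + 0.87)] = (-(2.56*b - 7.48)*(3.44*b - 1.63)*(6.88*b - 3.26) + (26.4192*b - 34.0768)*(1.72*b^2 - 1.63*b + 0.87))/(1.72*b^2 - 1.63*b + 0.87)^3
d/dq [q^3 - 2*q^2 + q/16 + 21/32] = 3*q^2 - 4*q + 1/16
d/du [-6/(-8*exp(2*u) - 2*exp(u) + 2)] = (-24*exp(u) - 3)*exp(u)/(4*exp(2*u) + exp(u) - 1)^2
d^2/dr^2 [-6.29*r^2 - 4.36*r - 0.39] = -12.5800000000000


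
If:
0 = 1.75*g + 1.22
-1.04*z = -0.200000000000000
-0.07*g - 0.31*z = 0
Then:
No Solution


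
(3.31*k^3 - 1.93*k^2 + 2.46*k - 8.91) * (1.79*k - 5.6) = 5.9249*k^4 - 21.9907*k^3 + 15.2114*k^2 - 29.7249*k + 49.896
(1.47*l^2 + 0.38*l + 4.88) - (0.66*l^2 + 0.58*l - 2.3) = 0.81*l^2 - 0.2*l + 7.18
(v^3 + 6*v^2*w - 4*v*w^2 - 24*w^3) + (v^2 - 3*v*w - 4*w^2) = v^3 + 6*v^2*w + v^2 - 4*v*w^2 - 3*v*w - 24*w^3 - 4*w^2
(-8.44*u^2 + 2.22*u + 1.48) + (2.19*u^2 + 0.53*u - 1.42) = -6.25*u^2 + 2.75*u + 0.0600000000000001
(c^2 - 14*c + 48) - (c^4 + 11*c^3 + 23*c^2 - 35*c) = -c^4 - 11*c^3 - 22*c^2 + 21*c + 48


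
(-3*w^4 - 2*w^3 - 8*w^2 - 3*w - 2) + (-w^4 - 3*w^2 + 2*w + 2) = -4*w^4 - 2*w^3 - 11*w^2 - w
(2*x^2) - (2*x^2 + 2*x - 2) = 2 - 2*x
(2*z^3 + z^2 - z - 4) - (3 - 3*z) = 2*z^3 + z^2 + 2*z - 7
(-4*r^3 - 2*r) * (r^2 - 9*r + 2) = -4*r^5 + 36*r^4 - 10*r^3 + 18*r^2 - 4*r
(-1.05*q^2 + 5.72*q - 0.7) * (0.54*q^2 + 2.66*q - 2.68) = -0.567*q^4 + 0.2958*q^3 + 17.6512*q^2 - 17.1916*q + 1.876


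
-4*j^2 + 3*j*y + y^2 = (-j + y)*(4*j + y)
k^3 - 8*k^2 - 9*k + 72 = (k - 8)*(k - 3)*(k + 3)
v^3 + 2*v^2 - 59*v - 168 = (v - 8)*(v + 3)*(v + 7)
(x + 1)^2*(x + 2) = x^3 + 4*x^2 + 5*x + 2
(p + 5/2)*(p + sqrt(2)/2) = p^2 + sqrt(2)*p/2 + 5*p/2 + 5*sqrt(2)/4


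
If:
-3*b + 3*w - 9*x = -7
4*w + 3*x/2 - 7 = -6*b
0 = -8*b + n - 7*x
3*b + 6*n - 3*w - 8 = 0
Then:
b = -1051/636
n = 607/159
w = 703/212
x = 129/53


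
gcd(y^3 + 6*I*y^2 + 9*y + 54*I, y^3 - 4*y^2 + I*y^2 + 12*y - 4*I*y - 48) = y - 3*I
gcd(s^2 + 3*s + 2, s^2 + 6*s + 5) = s + 1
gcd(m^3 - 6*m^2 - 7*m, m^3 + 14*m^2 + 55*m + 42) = m + 1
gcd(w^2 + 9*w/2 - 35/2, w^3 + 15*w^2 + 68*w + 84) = w + 7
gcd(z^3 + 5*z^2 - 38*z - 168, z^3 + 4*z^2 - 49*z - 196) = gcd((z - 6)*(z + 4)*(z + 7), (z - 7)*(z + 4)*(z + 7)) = z^2 + 11*z + 28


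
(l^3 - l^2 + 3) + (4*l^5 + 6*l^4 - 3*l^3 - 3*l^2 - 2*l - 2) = 4*l^5 + 6*l^4 - 2*l^3 - 4*l^2 - 2*l + 1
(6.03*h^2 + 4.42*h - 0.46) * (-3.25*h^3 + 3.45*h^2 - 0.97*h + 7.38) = -19.5975*h^5 + 6.4385*h^4 + 10.8949*h^3 + 38.627*h^2 + 33.0658*h - 3.3948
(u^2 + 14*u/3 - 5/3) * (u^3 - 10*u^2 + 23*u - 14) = u^5 - 16*u^4/3 - 76*u^3/3 + 110*u^2 - 311*u/3 + 70/3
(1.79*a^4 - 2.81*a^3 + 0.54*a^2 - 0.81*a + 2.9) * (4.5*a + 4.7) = 8.055*a^5 - 4.232*a^4 - 10.777*a^3 - 1.107*a^2 + 9.243*a + 13.63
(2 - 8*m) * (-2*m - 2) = 16*m^2 + 12*m - 4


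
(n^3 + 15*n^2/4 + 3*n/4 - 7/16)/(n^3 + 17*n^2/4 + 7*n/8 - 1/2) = (n + 7/2)/(n + 4)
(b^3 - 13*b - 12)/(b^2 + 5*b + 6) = (b^2 - 3*b - 4)/(b + 2)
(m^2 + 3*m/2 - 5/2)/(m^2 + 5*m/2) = (m - 1)/m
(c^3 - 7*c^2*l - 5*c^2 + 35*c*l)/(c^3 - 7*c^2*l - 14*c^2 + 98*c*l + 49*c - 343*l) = c*(c - 5)/(c^2 - 14*c + 49)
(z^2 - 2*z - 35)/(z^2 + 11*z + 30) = (z - 7)/(z + 6)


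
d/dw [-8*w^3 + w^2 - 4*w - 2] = -24*w^2 + 2*w - 4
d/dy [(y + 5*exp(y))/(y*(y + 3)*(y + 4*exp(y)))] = (y*(y + 3)*(y + 4*exp(y))*(5*exp(y) + 1) - y*(y + 3)*(y + 5*exp(y))*(4*exp(y) + 1) - y*(y + 4*exp(y))*(y + 5*exp(y)) - (y + 3)*(y + 4*exp(y))*(y + 5*exp(y)))/(y^2*(y + 3)^2*(y + 4*exp(y))^2)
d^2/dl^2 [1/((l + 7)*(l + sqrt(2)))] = 2*((l + 7)^2 + (l + 7)*(l + sqrt(2)) + (l + sqrt(2))^2)/((l + 7)^3*(l + sqrt(2))^3)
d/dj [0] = 0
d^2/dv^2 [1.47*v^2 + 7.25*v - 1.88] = 2.94000000000000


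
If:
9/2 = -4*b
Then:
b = -9/8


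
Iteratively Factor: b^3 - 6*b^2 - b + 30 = (b - 5)*(b^2 - b - 6) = (b - 5)*(b - 3)*(b + 2)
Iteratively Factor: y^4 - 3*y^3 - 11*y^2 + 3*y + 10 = (y - 1)*(y^3 - 2*y^2 - 13*y - 10) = (y - 1)*(y + 2)*(y^2 - 4*y - 5) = (y - 1)*(y + 1)*(y + 2)*(y - 5)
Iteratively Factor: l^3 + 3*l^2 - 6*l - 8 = (l + 4)*(l^2 - l - 2) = (l - 2)*(l + 4)*(l + 1)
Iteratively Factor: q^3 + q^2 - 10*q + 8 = (q - 2)*(q^2 + 3*q - 4) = (q - 2)*(q + 4)*(q - 1)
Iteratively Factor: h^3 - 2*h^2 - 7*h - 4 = (h + 1)*(h^2 - 3*h - 4) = (h - 4)*(h + 1)*(h + 1)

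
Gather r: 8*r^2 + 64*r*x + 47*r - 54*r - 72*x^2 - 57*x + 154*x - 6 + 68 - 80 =8*r^2 + r*(64*x - 7) - 72*x^2 + 97*x - 18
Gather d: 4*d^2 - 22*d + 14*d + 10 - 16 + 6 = 4*d^2 - 8*d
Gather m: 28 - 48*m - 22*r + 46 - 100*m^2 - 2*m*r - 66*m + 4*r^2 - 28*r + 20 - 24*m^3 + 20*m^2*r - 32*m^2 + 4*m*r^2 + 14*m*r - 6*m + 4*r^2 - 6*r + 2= -24*m^3 + m^2*(20*r - 132) + m*(4*r^2 + 12*r - 120) + 8*r^2 - 56*r + 96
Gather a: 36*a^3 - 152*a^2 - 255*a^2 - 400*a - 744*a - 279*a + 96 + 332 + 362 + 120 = 36*a^3 - 407*a^2 - 1423*a + 910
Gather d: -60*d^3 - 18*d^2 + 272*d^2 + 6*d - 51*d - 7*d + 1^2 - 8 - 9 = -60*d^3 + 254*d^2 - 52*d - 16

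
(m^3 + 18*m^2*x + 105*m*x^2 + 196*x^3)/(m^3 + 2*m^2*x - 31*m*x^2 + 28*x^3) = (m^2 + 11*m*x + 28*x^2)/(m^2 - 5*m*x + 4*x^2)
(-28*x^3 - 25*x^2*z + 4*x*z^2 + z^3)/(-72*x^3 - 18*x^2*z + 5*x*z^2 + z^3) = (7*x^2 + 8*x*z + z^2)/(18*x^2 + 9*x*z + z^2)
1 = 1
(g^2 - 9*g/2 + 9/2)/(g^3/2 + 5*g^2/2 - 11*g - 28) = (2*g^2 - 9*g + 9)/(g^3 + 5*g^2 - 22*g - 56)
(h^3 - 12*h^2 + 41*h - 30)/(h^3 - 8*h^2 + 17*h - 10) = (h - 6)/(h - 2)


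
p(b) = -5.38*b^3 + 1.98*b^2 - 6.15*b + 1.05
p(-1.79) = 49.26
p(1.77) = -33.47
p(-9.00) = 4138.80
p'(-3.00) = -163.29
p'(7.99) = -1004.89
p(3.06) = -153.38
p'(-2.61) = -126.43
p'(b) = -16.14*b^2 + 3.96*b - 6.15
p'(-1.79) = -64.95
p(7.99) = -2665.93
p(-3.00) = 182.58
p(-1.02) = 15.09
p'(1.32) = -29.05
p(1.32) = -15.99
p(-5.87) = 1193.54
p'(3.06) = -145.16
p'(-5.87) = -585.53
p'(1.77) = -49.71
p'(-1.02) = -26.98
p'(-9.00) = -1349.13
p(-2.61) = 126.24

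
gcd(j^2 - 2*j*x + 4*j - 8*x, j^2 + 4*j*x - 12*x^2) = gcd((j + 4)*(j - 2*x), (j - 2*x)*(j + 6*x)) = -j + 2*x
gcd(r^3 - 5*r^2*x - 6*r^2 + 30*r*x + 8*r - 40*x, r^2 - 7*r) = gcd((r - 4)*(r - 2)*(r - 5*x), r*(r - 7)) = 1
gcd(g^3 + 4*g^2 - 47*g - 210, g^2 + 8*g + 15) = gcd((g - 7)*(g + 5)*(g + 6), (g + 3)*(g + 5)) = g + 5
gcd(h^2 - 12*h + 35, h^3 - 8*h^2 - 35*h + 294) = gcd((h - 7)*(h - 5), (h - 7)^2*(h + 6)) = h - 7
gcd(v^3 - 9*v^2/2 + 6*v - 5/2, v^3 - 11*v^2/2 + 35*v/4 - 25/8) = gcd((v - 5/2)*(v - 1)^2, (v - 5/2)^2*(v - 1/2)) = v - 5/2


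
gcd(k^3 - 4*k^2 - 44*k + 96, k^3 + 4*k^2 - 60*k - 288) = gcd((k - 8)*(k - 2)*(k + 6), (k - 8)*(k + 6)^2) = k^2 - 2*k - 48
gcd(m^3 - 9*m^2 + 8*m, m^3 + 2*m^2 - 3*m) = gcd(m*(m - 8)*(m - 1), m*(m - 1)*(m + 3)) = m^2 - m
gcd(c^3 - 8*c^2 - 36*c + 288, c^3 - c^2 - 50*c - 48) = c^2 - 2*c - 48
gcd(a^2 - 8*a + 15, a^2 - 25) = a - 5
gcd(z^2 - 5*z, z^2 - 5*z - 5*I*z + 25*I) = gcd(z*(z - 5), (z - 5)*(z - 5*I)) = z - 5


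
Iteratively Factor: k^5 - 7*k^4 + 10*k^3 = (k - 2)*(k^4 - 5*k^3) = (k - 5)*(k - 2)*(k^3) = k*(k - 5)*(k - 2)*(k^2) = k^2*(k - 5)*(k - 2)*(k)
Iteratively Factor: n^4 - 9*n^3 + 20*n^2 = (n - 5)*(n^3 - 4*n^2) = (n - 5)*(n - 4)*(n^2) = n*(n - 5)*(n - 4)*(n)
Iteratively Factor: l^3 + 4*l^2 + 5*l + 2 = (l + 1)*(l^2 + 3*l + 2) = (l + 1)^2*(l + 2)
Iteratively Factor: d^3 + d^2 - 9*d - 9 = (d - 3)*(d^2 + 4*d + 3) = (d - 3)*(d + 1)*(d + 3)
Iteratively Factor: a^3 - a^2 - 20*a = (a)*(a^2 - a - 20) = a*(a + 4)*(a - 5)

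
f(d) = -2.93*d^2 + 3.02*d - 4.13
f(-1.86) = -19.88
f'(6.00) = -32.14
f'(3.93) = -20.01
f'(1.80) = -7.53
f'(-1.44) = 11.46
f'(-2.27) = 16.32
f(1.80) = -8.19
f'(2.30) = -10.46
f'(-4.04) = 26.69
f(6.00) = -91.49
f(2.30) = -12.68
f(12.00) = -389.81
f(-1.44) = -14.55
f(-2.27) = -26.08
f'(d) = 3.02 - 5.86*d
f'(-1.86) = 13.92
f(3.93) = -37.51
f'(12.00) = -67.30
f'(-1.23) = 10.23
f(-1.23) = -12.28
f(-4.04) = -64.15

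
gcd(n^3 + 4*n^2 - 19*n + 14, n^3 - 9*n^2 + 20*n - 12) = n^2 - 3*n + 2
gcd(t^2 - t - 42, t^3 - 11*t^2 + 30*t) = 1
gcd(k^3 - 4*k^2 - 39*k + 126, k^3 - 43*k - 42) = k^2 - k - 42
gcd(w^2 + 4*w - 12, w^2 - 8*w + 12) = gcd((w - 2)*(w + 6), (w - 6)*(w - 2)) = w - 2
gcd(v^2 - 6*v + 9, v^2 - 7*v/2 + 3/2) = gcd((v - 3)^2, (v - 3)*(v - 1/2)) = v - 3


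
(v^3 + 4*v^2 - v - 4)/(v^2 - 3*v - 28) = (v^2 - 1)/(v - 7)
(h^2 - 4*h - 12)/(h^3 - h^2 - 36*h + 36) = (h + 2)/(h^2 + 5*h - 6)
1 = 1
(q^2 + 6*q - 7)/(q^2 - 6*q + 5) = (q + 7)/(q - 5)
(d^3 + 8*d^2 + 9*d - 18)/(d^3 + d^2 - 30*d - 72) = (d^2 + 5*d - 6)/(d^2 - 2*d - 24)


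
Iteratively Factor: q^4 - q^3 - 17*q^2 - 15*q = (q + 1)*(q^3 - 2*q^2 - 15*q) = (q - 5)*(q + 1)*(q^2 + 3*q) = (q - 5)*(q + 1)*(q + 3)*(q)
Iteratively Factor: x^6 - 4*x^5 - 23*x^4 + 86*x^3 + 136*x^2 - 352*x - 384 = (x - 3)*(x^5 - x^4 - 26*x^3 + 8*x^2 + 160*x + 128) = (x - 3)*(x + 1)*(x^4 - 2*x^3 - 24*x^2 + 32*x + 128) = (x - 4)*(x - 3)*(x + 1)*(x^3 + 2*x^2 - 16*x - 32) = (x - 4)*(x - 3)*(x + 1)*(x + 4)*(x^2 - 2*x - 8) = (x - 4)*(x - 3)*(x + 1)*(x + 2)*(x + 4)*(x - 4)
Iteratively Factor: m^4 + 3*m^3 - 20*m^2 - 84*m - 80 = (m + 2)*(m^3 + m^2 - 22*m - 40) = (m + 2)*(m + 4)*(m^2 - 3*m - 10) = (m + 2)^2*(m + 4)*(m - 5)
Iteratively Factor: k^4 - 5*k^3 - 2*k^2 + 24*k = (k - 4)*(k^3 - k^2 - 6*k) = (k - 4)*(k - 3)*(k^2 + 2*k) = k*(k - 4)*(k - 3)*(k + 2)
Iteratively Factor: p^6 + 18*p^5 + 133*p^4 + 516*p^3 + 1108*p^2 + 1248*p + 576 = (p + 3)*(p^5 + 15*p^4 + 88*p^3 + 252*p^2 + 352*p + 192) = (p + 2)*(p + 3)*(p^4 + 13*p^3 + 62*p^2 + 128*p + 96) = (p + 2)*(p + 3)*(p + 4)*(p^3 + 9*p^2 + 26*p + 24) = (p + 2)^2*(p + 3)*(p + 4)*(p^2 + 7*p + 12) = (p + 2)^2*(p + 3)*(p + 4)^2*(p + 3)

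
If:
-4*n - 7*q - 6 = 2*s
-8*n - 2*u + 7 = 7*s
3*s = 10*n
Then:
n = 21/94 - 3*u/47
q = 32*u/329 - 394/329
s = 35/47 - 10*u/47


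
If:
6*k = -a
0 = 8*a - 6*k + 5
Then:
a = -5/9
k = 5/54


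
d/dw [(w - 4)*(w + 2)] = 2*w - 2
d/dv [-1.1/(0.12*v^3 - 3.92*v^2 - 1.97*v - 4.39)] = (0.396*v^2 - 8.624*v - 2.167)/(-0.12*v^3 + 3.92*v^2 + 1.97*v + 4.39)^2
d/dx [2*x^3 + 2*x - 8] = 6*x^2 + 2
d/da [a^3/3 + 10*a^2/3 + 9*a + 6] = a^2 + 20*a/3 + 9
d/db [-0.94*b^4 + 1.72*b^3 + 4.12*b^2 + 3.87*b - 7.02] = -3.76*b^3 + 5.16*b^2 + 8.24*b + 3.87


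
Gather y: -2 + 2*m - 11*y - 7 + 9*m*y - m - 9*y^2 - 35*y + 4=m - 9*y^2 + y*(9*m - 46) - 5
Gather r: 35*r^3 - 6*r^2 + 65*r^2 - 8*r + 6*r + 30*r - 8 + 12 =35*r^3 + 59*r^2 + 28*r + 4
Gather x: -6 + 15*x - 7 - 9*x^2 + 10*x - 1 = -9*x^2 + 25*x - 14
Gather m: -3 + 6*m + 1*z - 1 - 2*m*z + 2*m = m*(8 - 2*z) + z - 4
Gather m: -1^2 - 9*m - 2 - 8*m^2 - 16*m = -8*m^2 - 25*m - 3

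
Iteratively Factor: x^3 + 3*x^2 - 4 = (x - 1)*(x^2 + 4*x + 4) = (x - 1)*(x + 2)*(x + 2)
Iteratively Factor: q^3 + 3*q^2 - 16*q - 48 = (q + 4)*(q^2 - q - 12) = (q + 3)*(q + 4)*(q - 4)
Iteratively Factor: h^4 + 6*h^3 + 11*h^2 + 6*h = (h + 2)*(h^3 + 4*h^2 + 3*h) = (h + 2)*(h + 3)*(h^2 + h) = h*(h + 2)*(h + 3)*(h + 1)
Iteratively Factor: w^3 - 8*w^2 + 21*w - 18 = (w - 3)*(w^2 - 5*w + 6) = (w - 3)^2*(w - 2)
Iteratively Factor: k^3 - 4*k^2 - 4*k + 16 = (k - 4)*(k^2 - 4) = (k - 4)*(k - 2)*(k + 2)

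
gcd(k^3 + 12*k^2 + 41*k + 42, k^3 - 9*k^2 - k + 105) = k + 3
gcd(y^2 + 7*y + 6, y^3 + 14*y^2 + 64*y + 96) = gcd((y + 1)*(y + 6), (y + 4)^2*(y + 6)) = y + 6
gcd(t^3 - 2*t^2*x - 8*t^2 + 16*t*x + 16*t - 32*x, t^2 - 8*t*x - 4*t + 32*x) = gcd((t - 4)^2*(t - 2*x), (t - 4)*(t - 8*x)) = t - 4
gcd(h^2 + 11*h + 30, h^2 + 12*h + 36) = h + 6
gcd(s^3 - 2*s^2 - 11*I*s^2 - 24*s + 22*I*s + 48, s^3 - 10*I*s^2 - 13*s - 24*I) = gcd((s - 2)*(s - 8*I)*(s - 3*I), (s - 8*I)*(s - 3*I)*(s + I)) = s^2 - 11*I*s - 24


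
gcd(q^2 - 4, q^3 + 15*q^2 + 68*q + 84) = q + 2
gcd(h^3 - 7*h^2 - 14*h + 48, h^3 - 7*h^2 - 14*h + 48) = h^3 - 7*h^2 - 14*h + 48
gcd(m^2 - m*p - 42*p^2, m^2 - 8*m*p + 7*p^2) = -m + 7*p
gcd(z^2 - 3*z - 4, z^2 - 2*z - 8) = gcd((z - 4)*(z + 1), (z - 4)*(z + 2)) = z - 4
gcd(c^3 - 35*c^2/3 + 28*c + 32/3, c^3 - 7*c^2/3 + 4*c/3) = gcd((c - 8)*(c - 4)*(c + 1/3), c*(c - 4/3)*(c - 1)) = 1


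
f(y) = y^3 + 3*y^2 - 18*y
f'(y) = 3*y^2 + 6*y - 18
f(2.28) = -13.59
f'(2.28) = 11.28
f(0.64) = -10.03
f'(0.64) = -12.93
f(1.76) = -16.94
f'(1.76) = 1.85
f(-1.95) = 39.09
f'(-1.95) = -18.29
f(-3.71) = 57.01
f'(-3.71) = 1.03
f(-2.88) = 52.84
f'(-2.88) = -10.40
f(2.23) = -14.13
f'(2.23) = 10.30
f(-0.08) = 1.46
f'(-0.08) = -18.46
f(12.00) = 1944.00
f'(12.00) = 486.00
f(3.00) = 0.00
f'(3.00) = 27.00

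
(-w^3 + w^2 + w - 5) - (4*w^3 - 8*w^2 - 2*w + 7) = -5*w^3 + 9*w^2 + 3*w - 12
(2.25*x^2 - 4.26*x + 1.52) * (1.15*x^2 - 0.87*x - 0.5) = 2.5875*x^4 - 6.8565*x^3 + 4.3292*x^2 + 0.8076*x - 0.76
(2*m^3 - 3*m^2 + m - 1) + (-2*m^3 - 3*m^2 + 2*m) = -6*m^2 + 3*m - 1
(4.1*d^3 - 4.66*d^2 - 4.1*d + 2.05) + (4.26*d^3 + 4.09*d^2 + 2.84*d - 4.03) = 8.36*d^3 - 0.57*d^2 - 1.26*d - 1.98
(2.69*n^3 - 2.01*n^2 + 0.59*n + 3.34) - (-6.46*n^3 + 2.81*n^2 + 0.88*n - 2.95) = 9.15*n^3 - 4.82*n^2 - 0.29*n + 6.29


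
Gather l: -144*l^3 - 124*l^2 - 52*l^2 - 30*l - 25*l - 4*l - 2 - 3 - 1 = -144*l^3 - 176*l^2 - 59*l - 6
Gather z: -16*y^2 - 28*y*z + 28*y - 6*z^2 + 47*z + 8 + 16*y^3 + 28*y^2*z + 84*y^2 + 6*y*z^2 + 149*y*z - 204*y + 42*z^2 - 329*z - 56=16*y^3 + 68*y^2 - 176*y + z^2*(6*y + 36) + z*(28*y^2 + 121*y - 282) - 48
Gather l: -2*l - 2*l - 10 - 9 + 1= -4*l - 18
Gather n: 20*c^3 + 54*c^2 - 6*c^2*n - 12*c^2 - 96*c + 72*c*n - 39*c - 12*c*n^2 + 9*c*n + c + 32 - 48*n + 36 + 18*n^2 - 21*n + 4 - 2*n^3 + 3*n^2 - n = 20*c^3 + 42*c^2 - 134*c - 2*n^3 + n^2*(21 - 12*c) + n*(-6*c^2 + 81*c - 70) + 72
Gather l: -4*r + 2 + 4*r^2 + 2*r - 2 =4*r^2 - 2*r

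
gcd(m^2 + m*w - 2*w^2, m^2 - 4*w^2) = m + 2*w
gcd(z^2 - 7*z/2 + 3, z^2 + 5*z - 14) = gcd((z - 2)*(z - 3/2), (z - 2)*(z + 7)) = z - 2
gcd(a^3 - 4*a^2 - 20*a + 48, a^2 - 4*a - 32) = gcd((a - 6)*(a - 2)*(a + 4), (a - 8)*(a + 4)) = a + 4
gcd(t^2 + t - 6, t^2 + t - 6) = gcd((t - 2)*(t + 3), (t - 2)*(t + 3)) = t^2 + t - 6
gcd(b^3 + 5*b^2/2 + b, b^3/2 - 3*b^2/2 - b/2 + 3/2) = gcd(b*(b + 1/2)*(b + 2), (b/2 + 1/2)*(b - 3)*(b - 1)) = 1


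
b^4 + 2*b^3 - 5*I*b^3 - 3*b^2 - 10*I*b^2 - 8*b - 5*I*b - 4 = (b + 1)^2*(b - 4*I)*(b - I)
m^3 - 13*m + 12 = (m - 3)*(m - 1)*(m + 4)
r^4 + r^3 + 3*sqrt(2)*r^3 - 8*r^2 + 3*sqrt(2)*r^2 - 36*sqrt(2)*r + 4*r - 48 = (r - 3)*(r + 4)*(r + sqrt(2))*(r + 2*sqrt(2))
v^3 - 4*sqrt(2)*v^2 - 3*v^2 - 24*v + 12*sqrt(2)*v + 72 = (v - 3)*(v - 6*sqrt(2))*(v + 2*sqrt(2))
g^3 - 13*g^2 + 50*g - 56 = (g - 7)*(g - 4)*(g - 2)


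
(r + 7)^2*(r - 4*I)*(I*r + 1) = I*r^4 + 5*r^3 + 14*I*r^3 + 70*r^2 + 45*I*r^2 + 245*r - 56*I*r - 196*I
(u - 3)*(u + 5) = u^2 + 2*u - 15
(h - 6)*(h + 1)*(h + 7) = h^3 + 2*h^2 - 41*h - 42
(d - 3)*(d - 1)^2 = d^3 - 5*d^2 + 7*d - 3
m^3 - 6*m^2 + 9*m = m*(m - 3)^2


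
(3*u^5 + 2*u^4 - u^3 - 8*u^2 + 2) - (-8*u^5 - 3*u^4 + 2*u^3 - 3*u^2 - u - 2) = 11*u^5 + 5*u^4 - 3*u^3 - 5*u^2 + u + 4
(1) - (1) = 0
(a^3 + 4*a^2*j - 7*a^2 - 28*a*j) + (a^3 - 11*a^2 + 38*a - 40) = 2*a^3 + 4*a^2*j - 18*a^2 - 28*a*j + 38*a - 40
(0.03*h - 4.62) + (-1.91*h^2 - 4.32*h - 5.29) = -1.91*h^2 - 4.29*h - 9.91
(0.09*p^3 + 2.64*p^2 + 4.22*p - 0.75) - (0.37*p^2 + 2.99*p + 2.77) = 0.09*p^3 + 2.27*p^2 + 1.23*p - 3.52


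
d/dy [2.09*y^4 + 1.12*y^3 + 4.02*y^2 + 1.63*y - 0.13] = 8.36*y^3 + 3.36*y^2 + 8.04*y + 1.63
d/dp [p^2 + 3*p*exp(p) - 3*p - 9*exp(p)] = 3*p*exp(p) + 2*p - 6*exp(p) - 3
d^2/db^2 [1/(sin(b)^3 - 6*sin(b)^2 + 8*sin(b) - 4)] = (-9*sin(b)^6 + 66*sin(b)^5 - 148*sin(b)^4 + 12*sin(b)^3 + 296*sin(b)^2 - 296*sin(b) + 80)/(sin(b)^3 - 6*sin(b)^2 + 8*sin(b) - 4)^3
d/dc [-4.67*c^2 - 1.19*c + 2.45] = -9.34*c - 1.19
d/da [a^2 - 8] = 2*a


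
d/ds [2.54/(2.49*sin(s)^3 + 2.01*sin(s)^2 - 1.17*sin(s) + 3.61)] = (-18.9738*sin(s)^2 - 10.2108*sin(s) + 2.9718)*cos(s)/(2.49*sin(s)^3 + 2.01*sin(s)^2 - 1.17*sin(s) + 3.61)^2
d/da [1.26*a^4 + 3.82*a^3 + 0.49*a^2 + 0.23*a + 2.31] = 5.04*a^3 + 11.46*a^2 + 0.98*a + 0.23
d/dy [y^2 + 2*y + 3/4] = 2*y + 2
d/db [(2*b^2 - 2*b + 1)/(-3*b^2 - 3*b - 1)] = (-12*b^2 + 2*b + 5)/(9*b^4 + 18*b^3 + 15*b^2 + 6*b + 1)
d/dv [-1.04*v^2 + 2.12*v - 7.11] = 2.12 - 2.08*v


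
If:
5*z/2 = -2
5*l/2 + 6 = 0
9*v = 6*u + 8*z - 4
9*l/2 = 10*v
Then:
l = -12/5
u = 17/150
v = -27/25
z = -4/5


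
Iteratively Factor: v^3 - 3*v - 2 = (v + 1)*(v^2 - v - 2) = (v - 2)*(v + 1)*(v + 1)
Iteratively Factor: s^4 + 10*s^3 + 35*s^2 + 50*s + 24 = (s + 2)*(s^3 + 8*s^2 + 19*s + 12) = (s + 2)*(s + 3)*(s^2 + 5*s + 4) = (s + 2)*(s + 3)*(s + 4)*(s + 1)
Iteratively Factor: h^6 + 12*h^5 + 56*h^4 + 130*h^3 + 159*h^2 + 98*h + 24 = (h + 1)*(h^5 + 11*h^4 + 45*h^3 + 85*h^2 + 74*h + 24) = (h + 1)*(h + 3)*(h^4 + 8*h^3 + 21*h^2 + 22*h + 8) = (h + 1)^2*(h + 3)*(h^3 + 7*h^2 + 14*h + 8) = (h + 1)^2*(h + 3)*(h + 4)*(h^2 + 3*h + 2) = (h + 1)^3*(h + 3)*(h + 4)*(h + 2)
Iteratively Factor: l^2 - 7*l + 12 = (l - 4)*(l - 3)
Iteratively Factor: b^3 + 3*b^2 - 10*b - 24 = (b - 3)*(b^2 + 6*b + 8) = (b - 3)*(b + 2)*(b + 4)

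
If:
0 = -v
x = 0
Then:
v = 0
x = 0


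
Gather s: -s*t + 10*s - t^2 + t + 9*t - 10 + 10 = s*(10 - t) - t^2 + 10*t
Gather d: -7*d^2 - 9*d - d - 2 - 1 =-7*d^2 - 10*d - 3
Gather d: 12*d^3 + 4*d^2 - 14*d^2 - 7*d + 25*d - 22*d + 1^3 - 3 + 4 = 12*d^3 - 10*d^2 - 4*d + 2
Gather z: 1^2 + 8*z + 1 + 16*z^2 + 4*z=16*z^2 + 12*z + 2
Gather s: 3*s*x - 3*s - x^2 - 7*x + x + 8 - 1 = s*(3*x - 3) - x^2 - 6*x + 7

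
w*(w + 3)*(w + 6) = w^3 + 9*w^2 + 18*w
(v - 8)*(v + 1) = v^2 - 7*v - 8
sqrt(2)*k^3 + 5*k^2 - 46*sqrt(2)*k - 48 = (k - 4*sqrt(2))*(k + 6*sqrt(2))*(sqrt(2)*k + 1)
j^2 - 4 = (j - 2)*(j + 2)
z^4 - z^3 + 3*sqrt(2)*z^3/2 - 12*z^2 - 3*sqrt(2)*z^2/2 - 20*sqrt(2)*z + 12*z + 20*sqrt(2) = (z - 1)*(z - 5*sqrt(2)/2)*(z + 2*sqrt(2))^2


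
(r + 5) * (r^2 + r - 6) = r^3 + 6*r^2 - r - 30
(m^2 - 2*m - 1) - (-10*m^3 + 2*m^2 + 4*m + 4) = 10*m^3 - m^2 - 6*m - 5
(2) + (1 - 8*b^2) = 3 - 8*b^2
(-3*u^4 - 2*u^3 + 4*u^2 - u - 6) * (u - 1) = -3*u^5 + u^4 + 6*u^3 - 5*u^2 - 5*u + 6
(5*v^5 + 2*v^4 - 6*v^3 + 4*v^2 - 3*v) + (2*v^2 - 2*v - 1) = 5*v^5 + 2*v^4 - 6*v^3 + 6*v^2 - 5*v - 1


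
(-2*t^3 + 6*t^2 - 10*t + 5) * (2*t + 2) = -4*t^4 + 8*t^3 - 8*t^2 - 10*t + 10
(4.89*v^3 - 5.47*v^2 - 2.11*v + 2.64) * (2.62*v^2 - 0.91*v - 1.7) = 12.8118*v^5 - 18.7813*v^4 - 8.8635*v^3 + 18.1359*v^2 + 1.1846*v - 4.488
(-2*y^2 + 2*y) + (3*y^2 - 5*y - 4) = y^2 - 3*y - 4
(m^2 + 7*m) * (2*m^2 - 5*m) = 2*m^4 + 9*m^3 - 35*m^2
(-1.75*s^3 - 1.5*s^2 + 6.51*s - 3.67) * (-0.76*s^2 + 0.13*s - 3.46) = 1.33*s^5 + 0.9125*s^4 + 0.9124*s^3 + 8.8255*s^2 - 23.0017*s + 12.6982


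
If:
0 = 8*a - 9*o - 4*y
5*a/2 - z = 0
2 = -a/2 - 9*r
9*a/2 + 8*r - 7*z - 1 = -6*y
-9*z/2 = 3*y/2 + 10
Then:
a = -385/526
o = -905/7101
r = -191/1052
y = -3715/3156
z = -1925/1052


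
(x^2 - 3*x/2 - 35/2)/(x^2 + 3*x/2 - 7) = (x - 5)/(x - 2)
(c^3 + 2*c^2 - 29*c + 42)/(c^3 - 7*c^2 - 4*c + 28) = (c^2 + 4*c - 21)/(c^2 - 5*c - 14)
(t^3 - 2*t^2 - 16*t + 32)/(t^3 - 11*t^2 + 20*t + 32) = (t^2 + 2*t - 8)/(t^2 - 7*t - 8)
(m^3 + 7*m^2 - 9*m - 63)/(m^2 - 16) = (m^3 + 7*m^2 - 9*m - 63)/(m^2 - 16)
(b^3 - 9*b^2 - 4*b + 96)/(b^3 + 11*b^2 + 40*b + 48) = (b^2 - 12*b + 32)/(b^2 + 8*b + 16)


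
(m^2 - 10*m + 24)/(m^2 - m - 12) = (m - 6)/(m + 3)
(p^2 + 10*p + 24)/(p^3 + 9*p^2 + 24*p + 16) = (p + 6)/(p^2 + 5*p + 4)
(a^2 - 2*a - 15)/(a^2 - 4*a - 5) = (a + 3)/(a + 1)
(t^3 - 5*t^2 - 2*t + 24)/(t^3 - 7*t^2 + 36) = (t - 4)/(t - 6)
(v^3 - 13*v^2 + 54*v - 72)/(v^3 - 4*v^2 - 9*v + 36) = (v - 6)/(v + 3)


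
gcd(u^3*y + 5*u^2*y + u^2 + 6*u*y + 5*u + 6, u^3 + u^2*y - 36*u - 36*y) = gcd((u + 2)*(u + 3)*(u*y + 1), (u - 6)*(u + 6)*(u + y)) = 1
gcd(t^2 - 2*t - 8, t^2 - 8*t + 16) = t - 4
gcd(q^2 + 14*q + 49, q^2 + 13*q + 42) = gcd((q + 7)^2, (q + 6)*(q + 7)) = q + 7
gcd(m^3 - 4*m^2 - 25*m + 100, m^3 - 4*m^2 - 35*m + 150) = m - 5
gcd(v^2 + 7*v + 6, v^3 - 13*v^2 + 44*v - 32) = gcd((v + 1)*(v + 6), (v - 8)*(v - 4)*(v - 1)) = 1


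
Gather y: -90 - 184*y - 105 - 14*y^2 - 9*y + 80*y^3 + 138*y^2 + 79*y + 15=80*y^3 + 124*y^2 - 114*y - 180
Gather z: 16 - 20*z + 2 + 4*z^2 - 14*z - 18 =4*z^2 - 34*z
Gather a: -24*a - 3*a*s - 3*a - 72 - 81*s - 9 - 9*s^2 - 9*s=a*(-3*s - 27) - 9*s^2 - 90*s - 81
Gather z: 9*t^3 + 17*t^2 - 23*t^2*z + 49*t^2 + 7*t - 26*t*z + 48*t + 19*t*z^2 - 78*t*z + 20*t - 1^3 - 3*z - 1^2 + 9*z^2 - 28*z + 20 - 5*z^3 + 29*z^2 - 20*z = 9*t^3 + 66*t^2 + 75*t - 5*z^3 + z^2*(19*t + 38) + z*(-23*t^2 - 104*t - 51) + 18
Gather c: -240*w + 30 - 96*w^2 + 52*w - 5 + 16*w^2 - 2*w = -80*w^2 - 190*w + 25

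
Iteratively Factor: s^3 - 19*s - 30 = (s + 2)*(s^2 - 2*s - 15) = (s + 2)*(s + 3)*(s - 5)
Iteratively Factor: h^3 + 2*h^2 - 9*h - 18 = (h + 3)*(h^2 - h - 6) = (h - 3)*(h + 3)*(h + 2)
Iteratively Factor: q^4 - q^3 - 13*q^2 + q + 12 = (q + 1)*(q^3 - 2*q^2 - 11*q + 12) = (q - 4)*(q + 1)*(q^2 + 2*q - 3) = (q - 4)*(q + 1)*(q + 3)*(q - 1)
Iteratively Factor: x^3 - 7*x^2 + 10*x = (x - 2)*(x^2 - 5*x) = x*(x - 2)*(x - 5)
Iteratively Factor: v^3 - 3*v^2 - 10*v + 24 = (v - 2)*(v^2 - v - 12) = (v - 2)*(v + 3)*(v - 4)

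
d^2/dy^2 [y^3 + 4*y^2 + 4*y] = 6*y + 8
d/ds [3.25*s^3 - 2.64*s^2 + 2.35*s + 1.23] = 9.75*s^2 - 5.28*s + 2.35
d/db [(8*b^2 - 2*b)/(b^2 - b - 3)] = 6*(-b^2 - 8*b + 1)/(b^4 - 2*b^3 - 5*b^2 + 6*b + 9)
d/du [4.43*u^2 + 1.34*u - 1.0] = 8.86*u + 1.34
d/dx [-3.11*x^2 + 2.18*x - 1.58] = 2.18 - 6.22*x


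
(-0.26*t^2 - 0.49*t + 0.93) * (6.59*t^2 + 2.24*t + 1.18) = -1.7134*t^4 - 3.8115*t^3 + 4.7243*t^2 + 1.505*t + 1.0974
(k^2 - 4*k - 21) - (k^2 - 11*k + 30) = 7*k - 51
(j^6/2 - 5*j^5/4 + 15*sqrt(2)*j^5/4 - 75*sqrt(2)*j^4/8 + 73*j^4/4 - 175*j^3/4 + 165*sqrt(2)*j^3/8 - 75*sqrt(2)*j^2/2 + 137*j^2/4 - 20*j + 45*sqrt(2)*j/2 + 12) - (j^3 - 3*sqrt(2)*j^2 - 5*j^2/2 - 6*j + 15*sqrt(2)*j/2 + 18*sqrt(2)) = j^6/2 - 5*j^5/4 + 15*sqrt(2)*j^5/4 - 75*sqrt(2)*j^4/8 + 73*j^4/4 - 179*j^3/4 + 165*sqrt(2)*j^3/8 - 69*sqrt(2)*j^2/2 + 147*j^2/4 - 14*j + 15*sqrt(2)*j - 18*sqrt(2) + 12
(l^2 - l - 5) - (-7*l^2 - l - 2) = 8*l^2 - 3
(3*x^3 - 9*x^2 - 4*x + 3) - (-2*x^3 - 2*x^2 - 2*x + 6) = 5*x^3 - 7*x^2 - 2*x - 3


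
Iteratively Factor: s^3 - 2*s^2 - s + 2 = (s - 1)*(s^2 - s - 2) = (s - 2)*(s - 1)*(s + 1)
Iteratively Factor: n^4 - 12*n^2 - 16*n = (n)*(n^3 - 12*n - 16) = n*(n + 2)*(n^2 - 2*n - 8) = n*(n - 4)*(n + 2)*(n + 2)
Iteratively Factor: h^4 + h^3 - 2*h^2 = (h - 1)*(h^3 + 2*h^2) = h*(h - 1)*(h^2 + 2*h) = h*(h - 1)*(h + 2)*(h)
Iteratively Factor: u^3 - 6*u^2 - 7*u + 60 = (u + 3)*(u^2 - 9*u + 20) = (u - 5)*(u + 3)*(u - 4)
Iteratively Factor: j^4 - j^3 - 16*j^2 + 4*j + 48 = (j - 4)*(j^3 + 3*j^2 - 4*j - 12) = (j - 4)*(j + 2)*(j^2 + j - 6) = (j - 4)*(j - 2)*(j + 2)*(j + 3)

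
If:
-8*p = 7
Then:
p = -7/8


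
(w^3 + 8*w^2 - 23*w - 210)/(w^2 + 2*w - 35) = w + 6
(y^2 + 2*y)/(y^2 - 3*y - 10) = y/(y - 5)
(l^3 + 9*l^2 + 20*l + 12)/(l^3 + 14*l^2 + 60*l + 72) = (l + 1)/(l + 6)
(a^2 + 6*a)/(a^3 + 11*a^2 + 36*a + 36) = a/(a^2 + 5*a + 6)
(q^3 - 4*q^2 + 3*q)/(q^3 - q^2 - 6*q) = (q - 1)/(q + 2)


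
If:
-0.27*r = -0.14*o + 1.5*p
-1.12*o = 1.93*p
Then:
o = 0.267203363757563*r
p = -0.155061019382627*r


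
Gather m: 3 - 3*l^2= 3 - 3*l^2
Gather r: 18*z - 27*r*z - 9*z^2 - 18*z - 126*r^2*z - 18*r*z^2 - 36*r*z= -126*r^2*z + r*(-18*z^2 - 63*z) - 9*z^2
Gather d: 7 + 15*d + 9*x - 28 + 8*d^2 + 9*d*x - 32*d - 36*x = 8*d^2 + d*(9*x - 17) - 27*x - 21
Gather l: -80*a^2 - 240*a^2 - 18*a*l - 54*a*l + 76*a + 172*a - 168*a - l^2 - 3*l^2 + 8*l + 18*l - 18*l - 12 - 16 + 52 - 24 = -320*a^2 + 80*a - 4*l^2 + l*(8 - 72*a)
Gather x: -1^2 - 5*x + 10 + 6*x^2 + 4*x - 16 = 6*x^2 - x - 7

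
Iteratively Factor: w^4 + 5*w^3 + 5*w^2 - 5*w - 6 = (w + 2)*(w^3 + 3*w^2 - w - 3) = (w + 1)*(w + 2)*(w^2 + 2*w - 3) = (w - 1)*(w + 1)*(w + 2)*(w + 3)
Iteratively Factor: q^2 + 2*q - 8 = (q - 2)*(q + 4)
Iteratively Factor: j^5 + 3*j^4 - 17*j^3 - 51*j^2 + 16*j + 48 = (j + 3)*(j^4 - 17*j^2 + 16) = (j - 1)*(j + 3)*(j^3 + j^2 - 16*j - 16) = (j - 1)*(j + 3)*(j + 4)*(j^2 - 3*j - 4) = (j - 4)*(j - 1)*(j + 3)*(j + 4)*(j + 1)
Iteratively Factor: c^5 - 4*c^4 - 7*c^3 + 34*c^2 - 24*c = (c)*(c^4 - 4*c^3 - 7*c^2 + 34*c - 24) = c*(c - 1)*(c^3 - 3*c^2 - 10*c + 24) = c*(c - 2)*(c - 1)*(c^2 - c - 12) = c*(c - 2)*(c - 1)*(c + 3)*(c - 4)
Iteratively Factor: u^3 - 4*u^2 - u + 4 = (u - 4)*(u^2 - 1) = (u - 4)*(u - 1)*(u + 1)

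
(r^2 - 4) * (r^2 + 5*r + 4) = r^4 + 5*r^3 - 20*r - 16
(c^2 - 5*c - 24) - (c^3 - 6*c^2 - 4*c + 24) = -c^3 + 7*c^2 - c - 48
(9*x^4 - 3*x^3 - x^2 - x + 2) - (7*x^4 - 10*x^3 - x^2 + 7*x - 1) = 2*x^4 + 7*x^3 - 8*x + 3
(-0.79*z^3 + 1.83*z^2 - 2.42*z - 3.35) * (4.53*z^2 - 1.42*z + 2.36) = -3.5787*z^5 + 9.4117*z^4 - 15.4256*z^3 - 7.4203*z^2 - 0.9542*z - 7.906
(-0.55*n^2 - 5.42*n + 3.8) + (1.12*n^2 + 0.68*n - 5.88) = 0.57*n^2 - 4.74*n - 2.08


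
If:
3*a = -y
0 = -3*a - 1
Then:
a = -1/3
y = 1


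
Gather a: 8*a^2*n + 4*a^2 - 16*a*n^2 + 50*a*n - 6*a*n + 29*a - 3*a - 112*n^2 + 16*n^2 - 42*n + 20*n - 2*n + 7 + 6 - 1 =a^2*(8*n + 4) + a*(-16*n^2 + 44*n + 26) - 96*n^2 - 24*n + 12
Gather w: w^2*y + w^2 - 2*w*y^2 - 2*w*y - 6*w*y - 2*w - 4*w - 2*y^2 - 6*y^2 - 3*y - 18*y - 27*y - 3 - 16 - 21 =w^2*(y + 1) + w*(-2*y^2 - 8*y - 6) - 8*y^2 - 48*y - 40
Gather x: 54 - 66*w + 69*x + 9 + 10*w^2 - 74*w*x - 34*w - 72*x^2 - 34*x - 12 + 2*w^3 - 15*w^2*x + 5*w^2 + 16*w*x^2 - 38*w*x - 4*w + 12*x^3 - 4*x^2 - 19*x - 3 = 2*w^3 + 15*w^2 - 104*w + 12*x^3 + x^2*(16*w - 76) + x*(-15*w^2 - 112*w + 16) + 48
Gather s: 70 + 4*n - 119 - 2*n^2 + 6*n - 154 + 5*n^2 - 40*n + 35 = 3*n^2 - 30*n - 168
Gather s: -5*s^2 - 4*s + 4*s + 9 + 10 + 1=20 - 5*s^2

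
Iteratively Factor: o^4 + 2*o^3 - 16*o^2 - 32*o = (o - 4)*(o^3 + 6*o^2 + 8*o) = (o - 4)*(o + 4)*(o^2 + 2*o) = (o - 4)*(o + 2)*(o + 4)*(o)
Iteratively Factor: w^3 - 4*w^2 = (w)*(w^2 - 4*w) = w*(w - 4)*(w)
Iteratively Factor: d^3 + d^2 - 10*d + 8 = (d - 2)*(d^2 + 3*d - 4) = (d - 2)*(d - 1)*(d + 4)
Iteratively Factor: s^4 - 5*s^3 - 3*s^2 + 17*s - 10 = (s - 1)*(s^3 - 4*s^2 - 7*s + 10) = (s - 1)^2*(s^2 - 3*s - 10) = (s - 5)*(s - 1)^2*(s + 2)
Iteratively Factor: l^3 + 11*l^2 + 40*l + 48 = (l + 3)*(l^2 + 8*l + 16) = (l + 3)*(l + 4)*(l + 4)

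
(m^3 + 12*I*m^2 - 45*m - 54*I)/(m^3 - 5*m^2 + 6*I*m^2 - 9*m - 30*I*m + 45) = (m + 6*I)/(m - 5)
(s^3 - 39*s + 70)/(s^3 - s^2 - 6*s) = (-s^3 + 39*s - 70)/(s*(-s^2 + s + 6))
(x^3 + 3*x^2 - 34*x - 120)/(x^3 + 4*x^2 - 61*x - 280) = (x^2 - 2*x - 24)/(x^2 - x - 56)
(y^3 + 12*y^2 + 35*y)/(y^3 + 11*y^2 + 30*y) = (y + 7)/(y + 6)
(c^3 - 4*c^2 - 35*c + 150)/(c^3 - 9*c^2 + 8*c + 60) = (c^2 + c - 30)/(c^2 - 4*c - 12)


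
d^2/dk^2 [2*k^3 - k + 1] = 12*k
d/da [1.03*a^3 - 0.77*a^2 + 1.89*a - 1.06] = 3.09*a^2 - 1.54*a + 1.89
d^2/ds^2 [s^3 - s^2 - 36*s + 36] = 6*s - 2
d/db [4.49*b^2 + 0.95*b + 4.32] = 8.98*b + 0.95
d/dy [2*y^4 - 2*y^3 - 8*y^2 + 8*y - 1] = 8*y^3 - 6*y^2 - 16*y + 8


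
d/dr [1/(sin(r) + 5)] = -cos(r)/(sin(r) + 5)^2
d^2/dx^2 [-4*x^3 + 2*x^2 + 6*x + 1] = 4 - 24*x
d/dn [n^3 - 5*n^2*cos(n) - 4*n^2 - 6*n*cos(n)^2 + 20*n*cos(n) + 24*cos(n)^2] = 5*n^2*sin(n) + 3*n^2 - 20*n*sin(n) + 6*n*sin(2*n) - 10*n*cos(n) - 8*n - 24*sin(2*n) - 6*cos(n)^2 + 20*cos(n)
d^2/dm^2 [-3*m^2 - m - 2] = -6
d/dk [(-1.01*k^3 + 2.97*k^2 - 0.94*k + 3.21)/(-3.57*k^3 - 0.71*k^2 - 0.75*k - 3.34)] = (11.32*k^4 - 5.1966*k^3 + 41.6044*k^2 - 15.2814*k + 5.5471)/(12.7449*k^6 + 5.0694*k^5 + 5.8591*k^4 + 24.9126*k^3 + 5.3053*k^2 + 5.01*k + 11.1556)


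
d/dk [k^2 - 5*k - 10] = 2*k - 5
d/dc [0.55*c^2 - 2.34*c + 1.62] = 1.1*c - 2.34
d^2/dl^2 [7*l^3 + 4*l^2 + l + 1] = 42*l + 8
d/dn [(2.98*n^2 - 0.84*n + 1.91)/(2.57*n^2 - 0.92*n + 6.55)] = (-0.5828*n^2 + 29.2206*n - 3.7448)/(6.6049*n^4 - 4.7288*n^3 + 34.5134*n^2 - 12.052*n + 42.9025)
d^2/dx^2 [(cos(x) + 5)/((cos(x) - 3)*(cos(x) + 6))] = (-17*(1 - cos(x)^2)^2 - cos(x)^5 - 151*cos(x)^3 - 463*cos(x)^2 - 396*cos(x) + 395)/((cos(x) - 3)^3*(cos(x) + 6)^3)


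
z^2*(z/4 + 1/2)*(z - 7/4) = z^4/4 + z^3/16 - 7*z^2/8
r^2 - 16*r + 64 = (r - 8)^2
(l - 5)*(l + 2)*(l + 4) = l^3 + l^2 - 22*l - 40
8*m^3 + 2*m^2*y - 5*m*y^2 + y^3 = (-4*m + y)*(-2*m + y)*(m + y)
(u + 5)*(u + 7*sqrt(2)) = u^2 + 5*u + 7*sqrt(2)*u + 35*sqrt(2)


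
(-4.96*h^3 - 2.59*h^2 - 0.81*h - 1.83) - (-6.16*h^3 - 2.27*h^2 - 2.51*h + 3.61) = 1.2*h^3 - 0.32*h^2 + 1.7*h - 5.44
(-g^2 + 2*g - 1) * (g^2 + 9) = -g^4 + 2*g^3 - 10*g^2 + 18*g - 9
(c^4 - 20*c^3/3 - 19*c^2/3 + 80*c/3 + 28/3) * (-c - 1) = -c^5 + 17*c^4/3 + 13*c^3 - 61*c^2/3 - 36*c - 28/3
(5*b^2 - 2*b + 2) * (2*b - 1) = 10*b^3 - 9*b^2 + 6*b - 2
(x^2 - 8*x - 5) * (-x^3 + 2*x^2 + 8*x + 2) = -x^5 + 10*x^4 - 3*x^3 - 72*x^2 - 56*x - 10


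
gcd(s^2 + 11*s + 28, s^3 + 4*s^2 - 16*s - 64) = s + 4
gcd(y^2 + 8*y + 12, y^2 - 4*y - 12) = y + 2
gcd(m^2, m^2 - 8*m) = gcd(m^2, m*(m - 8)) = m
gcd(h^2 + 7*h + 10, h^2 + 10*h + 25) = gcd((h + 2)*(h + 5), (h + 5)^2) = h + 5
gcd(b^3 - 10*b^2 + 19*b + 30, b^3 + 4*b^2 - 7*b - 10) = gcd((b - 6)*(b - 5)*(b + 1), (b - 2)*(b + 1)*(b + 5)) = b + 1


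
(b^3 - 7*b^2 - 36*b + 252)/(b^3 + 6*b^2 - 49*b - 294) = (b - 6)/(b + 7)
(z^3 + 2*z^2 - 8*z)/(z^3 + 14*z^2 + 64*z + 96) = z*(z - 2)/(z^2 + 10*z + 24)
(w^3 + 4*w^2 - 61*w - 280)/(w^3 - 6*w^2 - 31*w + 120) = (w + 7)/(w - 3)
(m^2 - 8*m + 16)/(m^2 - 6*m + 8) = (m - 4)/(m - 2)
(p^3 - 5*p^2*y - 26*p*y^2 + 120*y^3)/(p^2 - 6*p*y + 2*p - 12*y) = (p^2 + p*y - 20*y^2)/(p + 2)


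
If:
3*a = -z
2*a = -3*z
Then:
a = 0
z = 0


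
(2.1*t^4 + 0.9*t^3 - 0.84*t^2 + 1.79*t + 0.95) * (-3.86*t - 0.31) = -8.106*t^5 - 4.125*t^4 + 2.9634*t^3 - 6.649*t^2 - 4.2219*t - 0.2945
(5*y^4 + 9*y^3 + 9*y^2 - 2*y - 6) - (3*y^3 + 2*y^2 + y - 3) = 5*y^4 + 6*y^3 + 7*y^2 - 3*y - 3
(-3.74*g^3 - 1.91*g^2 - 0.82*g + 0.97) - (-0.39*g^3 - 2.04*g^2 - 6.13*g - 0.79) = -3.35*g^3 + 0.13*g^2 + 5.31*g + 1.76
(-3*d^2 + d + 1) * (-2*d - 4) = 6*d^3 + 10*d^2 - 6*d - 4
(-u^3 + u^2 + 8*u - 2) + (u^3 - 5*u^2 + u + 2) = -4*u^2 + 9*u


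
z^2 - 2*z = z*(z - 2)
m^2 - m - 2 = (m - 2)*(m + 1)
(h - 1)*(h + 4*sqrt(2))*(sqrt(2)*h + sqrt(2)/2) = sqrt(2)*h^3 - sqrt(2)*h^2/2 + 8*h^2 - 4*h - sqrt(2)*h/2 - 4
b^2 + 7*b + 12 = (b + 3)*(b + 4)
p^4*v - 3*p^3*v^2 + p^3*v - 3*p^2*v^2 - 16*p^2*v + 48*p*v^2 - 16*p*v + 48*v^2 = (p - 4)*(p + 4)*(p - 3*v)*(p*v + v)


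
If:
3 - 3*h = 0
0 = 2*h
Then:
No Solution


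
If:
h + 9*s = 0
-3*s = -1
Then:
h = -3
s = 1/3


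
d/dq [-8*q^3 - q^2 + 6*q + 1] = -24*q^2 - 2*q + 6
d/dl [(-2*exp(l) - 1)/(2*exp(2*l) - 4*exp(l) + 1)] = (4*exp(2*l) + 4*exp(l) - 6)*exp(l)/(4*exp(4*l) - 16*exp(3*l) + 20*exp(2*l) - 8*exp(l) + 1)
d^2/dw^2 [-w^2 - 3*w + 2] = -2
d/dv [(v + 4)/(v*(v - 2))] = (-v^2 - 8*v + 8)/(v^2*(v^2 - 4*v + 4))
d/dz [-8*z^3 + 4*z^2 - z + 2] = -24*z^2 + 8*z - 1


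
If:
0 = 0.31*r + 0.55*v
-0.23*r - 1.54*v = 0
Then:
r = 0.00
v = 0.00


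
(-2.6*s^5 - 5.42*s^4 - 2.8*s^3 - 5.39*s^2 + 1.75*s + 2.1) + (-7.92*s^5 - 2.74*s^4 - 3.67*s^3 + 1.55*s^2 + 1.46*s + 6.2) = -10.52*s^5 - 8.16*s^4 - 6.47*s^3 - 3.84*s^2 + 3.21*s + 8.3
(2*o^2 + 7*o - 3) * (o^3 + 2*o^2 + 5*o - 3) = 2*o^5 + 11*o^4 + 21*o^3 + 23*o^2 - 36*o + 9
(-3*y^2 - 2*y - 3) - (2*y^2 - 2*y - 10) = 7 - 5*y^2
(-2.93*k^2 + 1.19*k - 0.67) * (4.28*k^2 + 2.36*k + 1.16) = -12.5404*k^4 - 1.8216*k^3 - 3.458*k^2 - 0.2008*k - 0.7772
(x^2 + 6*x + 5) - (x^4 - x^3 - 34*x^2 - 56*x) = -x^4 + x^3 + 35*x^2 + 62*x + 5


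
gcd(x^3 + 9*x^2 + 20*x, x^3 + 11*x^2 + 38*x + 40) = x^2 + 9*x + 20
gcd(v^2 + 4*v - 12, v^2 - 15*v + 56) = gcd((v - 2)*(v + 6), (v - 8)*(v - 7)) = 1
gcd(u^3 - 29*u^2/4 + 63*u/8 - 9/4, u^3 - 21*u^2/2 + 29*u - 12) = u^2 - 13*u/2 + 3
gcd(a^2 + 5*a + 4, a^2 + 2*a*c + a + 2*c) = a + 1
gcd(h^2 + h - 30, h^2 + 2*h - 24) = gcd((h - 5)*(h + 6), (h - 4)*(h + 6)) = h + 6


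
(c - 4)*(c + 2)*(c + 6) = c^3 + 4*c^2 - 20*c - 48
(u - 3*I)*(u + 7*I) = u^2 + 4*I*u + 21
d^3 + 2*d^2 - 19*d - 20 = (d - 4)*(d + 1)*(d + 5)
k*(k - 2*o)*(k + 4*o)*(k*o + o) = k^4*o + 2*k^3*o^2 + k^3*o - 8*k^2*o^3 + 2*k^2*o^2 - 8*k*o^3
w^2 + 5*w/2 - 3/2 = (w - 1/2)*(w + 3)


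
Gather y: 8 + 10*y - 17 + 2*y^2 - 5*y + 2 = 2*y^2 + 5*y - 7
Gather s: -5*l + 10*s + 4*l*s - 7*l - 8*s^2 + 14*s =-12*l - 8*s^2 + s*(4*l + 24)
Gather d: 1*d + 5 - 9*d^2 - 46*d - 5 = -9*d^2 - 45*d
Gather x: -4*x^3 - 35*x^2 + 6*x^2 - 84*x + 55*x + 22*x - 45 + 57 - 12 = -4*x^3 - 29*x^2 - 7*x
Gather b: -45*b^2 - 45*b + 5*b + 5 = -45*b^2 - 40*b + 5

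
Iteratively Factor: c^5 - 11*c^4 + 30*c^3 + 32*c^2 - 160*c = (c)*(c^4 - 11*c^3 + 30*c^2 + 32*c - 160) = c*(c - 4)*(c^3 - 7*c^2 + 2*c + 40) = c*(c - 5)*(c - 4)*(c^2 - 2*c - 8) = c*(c - 5)*(c - 4)^2*(c + 2)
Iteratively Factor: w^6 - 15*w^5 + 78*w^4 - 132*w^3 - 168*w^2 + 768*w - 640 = (w - 2)*(w^5 - 13*w^4 + 52*w^3 - 28*w^2 - 224*w + 320) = (w - 2)*(w + 2)*(w^4 - 15*w^3 + 82*w^2 - 192*w + 160) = (w - 2)^2*(w + 2)*(w^3 - 13*w^2 + 56*w - 80) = (w - 4)*(w - 2)^2*(w + 2)*(w^2 - 9*w + 20) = (w - 5)*(w - 4)*(w - 2)^2*(w + 2)*(w - 4)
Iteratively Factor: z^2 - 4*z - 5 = (z + 1)*(z - 5)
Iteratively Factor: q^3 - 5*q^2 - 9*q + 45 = (q + 3)*(q^2 - 8*q + 15) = (q - 3)*(q + 3)*(q - 5)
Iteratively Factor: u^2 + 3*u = (u + 3)*(u)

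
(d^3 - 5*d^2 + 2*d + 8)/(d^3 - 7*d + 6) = (d^2 - 3*d - 4)/(d^2 + 2*d - 3)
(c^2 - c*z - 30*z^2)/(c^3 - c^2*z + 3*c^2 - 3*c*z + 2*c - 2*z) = (c^2 - c*z - 30*z^2)/(c^3 - c^2*z + 3*c^2 - 3*c*z + 2*c - 2*z)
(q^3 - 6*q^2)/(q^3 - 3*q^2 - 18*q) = q/(q + 3)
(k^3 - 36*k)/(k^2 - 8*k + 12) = k*(k + 6)/(k - 2)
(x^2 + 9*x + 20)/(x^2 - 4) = (x^2 + 9*x + 20)/(x^2 - 4)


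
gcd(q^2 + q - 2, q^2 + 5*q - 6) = q - 1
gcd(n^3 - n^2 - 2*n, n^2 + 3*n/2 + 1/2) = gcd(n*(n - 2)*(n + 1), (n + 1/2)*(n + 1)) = n + 1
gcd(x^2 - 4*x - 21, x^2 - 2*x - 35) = x - 7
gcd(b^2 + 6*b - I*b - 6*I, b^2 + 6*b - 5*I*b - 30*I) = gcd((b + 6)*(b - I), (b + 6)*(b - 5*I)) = b + 6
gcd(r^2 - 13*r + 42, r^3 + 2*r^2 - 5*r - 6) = 1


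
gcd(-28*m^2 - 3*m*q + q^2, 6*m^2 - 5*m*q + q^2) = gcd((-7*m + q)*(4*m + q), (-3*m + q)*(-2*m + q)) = 1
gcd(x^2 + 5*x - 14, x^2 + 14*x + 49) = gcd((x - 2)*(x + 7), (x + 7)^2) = x + 7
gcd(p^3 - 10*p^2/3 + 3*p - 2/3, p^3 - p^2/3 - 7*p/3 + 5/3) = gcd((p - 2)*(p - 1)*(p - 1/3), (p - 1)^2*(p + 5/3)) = p - 1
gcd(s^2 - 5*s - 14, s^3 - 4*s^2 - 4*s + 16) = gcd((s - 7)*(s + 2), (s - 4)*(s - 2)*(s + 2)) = s + 2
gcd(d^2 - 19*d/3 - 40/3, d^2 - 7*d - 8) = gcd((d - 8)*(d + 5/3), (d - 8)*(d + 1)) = d - 8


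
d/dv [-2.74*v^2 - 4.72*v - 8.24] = -5.48*v - 4.72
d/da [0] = 0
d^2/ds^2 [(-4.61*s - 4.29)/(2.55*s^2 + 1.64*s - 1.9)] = (-(4.61*s + 4.29)*(5.1*s + 1.64)*(10.2*s + 3.28) + (70.533*s + 36.9998)*(2.55*s^2 + 1.64*s - 1.9))/(2.55*s^2 + 1.64*s - 1.9)^3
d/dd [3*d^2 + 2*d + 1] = 6*d + 2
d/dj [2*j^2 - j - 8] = 4*j - 1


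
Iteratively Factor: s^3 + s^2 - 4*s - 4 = (s + 1)*(s^2 - 4) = (s + 1)*(s + 2)*(s - 2)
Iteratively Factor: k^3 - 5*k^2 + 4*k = (k)*(k^2 - 5*k + 4) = k*(k - 1)*(k - 4)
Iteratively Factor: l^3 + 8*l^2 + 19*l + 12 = (l + 1)*(l^2 + 7*l + 12) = (l + 1)*(l + 4)*(l + 3)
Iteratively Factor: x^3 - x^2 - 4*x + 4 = (x - 1)*(x^2 - 4) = (x - 2)*(x - 1)*(x + 2)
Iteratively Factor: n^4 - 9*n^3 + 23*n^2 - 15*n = (n)*(n^3 - 9*n^2 + 23*n - 15) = n*(n - 5)*(n^2 - 4*n + 3) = n*(n - 5)*(n - 3)*(n - 1)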